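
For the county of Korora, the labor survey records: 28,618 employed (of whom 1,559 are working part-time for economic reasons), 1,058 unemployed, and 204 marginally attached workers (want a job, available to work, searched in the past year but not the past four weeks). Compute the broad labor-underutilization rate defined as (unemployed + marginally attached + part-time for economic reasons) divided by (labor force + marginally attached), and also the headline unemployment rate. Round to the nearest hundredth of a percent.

Broad underutilization rate ≈ 9.44%; headline unemployment rate ≈ 3.57%.

Labor force = 28,618 + 1,058 = 29,676.
Numerator = 1,058 + 204 + 1,559 = 2,821.
Denominator = 29,676 + 204 = 29,880.
Broad rate = 2,821 / 29,880 = 9.44%.
Headline unemployment rate = 1,058 / 29,676 = 3.57%.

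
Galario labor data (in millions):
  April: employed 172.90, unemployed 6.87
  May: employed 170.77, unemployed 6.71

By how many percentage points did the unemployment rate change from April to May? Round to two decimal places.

April: labor force = 172.90 + 6.87 = 179.77; u = 6.87/179.77 = 3.82%.
May: labor force = 170.77 + 6.71 = 177.48; u = 6.71/177.48 = 3.78%.
Change = 3.78% − 3.82% = −0.04 pp.

The unemployment rate changed by −0.04 percentage points.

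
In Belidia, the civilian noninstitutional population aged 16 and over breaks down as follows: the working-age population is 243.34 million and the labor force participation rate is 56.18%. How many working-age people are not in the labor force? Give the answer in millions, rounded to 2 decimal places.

About 106.63 million are not in the labor force.

Share not in the labor force = 1 − 0.5618 = 0.4382.
Not in labor force = 0.4382 × 243.34 ≈ 106.63 million.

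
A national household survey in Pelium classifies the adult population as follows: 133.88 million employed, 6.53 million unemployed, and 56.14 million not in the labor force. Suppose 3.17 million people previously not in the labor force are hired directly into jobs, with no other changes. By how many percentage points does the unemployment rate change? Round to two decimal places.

The unemployment rate changes by −0.10 percentage points.

Initially, labor force = 133.88 + 6.53 = 140.41 million, so u = 6.53/140.41 = 4.65%.
After the change, employed and labor force both rise by 3.17; unemployed unchanged → E = 137.05, U = 6.53, labor force = 143.58 million.
New unemployment rate = 6.53 / 143.58 = 4.55%.
Change = 4.55% − 4.65% = −0.10 percentage points.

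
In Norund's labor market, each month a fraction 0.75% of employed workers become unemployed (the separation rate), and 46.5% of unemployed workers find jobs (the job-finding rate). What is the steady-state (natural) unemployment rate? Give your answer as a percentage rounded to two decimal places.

Steady-state unemployment rate ≈ 1.59%.

At steady state the flows balance: s·E = f·U, so U/(E+U) = s/(s+f).
u* = 0.75 / (0.75 + 46.5) = 0.75 / 47.25 = 1.59%.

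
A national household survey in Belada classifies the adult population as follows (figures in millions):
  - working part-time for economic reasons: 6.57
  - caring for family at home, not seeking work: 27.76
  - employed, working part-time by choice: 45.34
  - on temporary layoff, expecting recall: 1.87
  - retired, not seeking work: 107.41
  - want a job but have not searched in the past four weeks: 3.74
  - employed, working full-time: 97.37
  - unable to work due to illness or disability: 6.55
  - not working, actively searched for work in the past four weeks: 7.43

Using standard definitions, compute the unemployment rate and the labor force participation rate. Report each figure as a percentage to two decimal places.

Unemployment rate ≈ 5.86%; labor force participation rate ≈ 52.16%.

Employed = 6.57 + 45.34 + 97.37 = 149.28 million (anyone who worked, including part-time for economic reasons, counts as employed).
Unemployed = 1.87 + 7.43 = 9.30 million (jobless and actively searching, or on temporary layoff).
Labor force = 149.28 + 9.30 = 158.58 million.
Not in labor force = 27.76 + 107.41 + 3.74 + 6.55 = 145.46 million (those not working and not actively searching are outside the labor force — including those who want a job but have given up searching).
Civilian working-age population = 158.58 + 145.46 = 304.04 million.
Unemployment rate = 9.30 / 158.58 = 5.86%.
Labor force participation rate = 158.58 / 304.04 = 52.16%.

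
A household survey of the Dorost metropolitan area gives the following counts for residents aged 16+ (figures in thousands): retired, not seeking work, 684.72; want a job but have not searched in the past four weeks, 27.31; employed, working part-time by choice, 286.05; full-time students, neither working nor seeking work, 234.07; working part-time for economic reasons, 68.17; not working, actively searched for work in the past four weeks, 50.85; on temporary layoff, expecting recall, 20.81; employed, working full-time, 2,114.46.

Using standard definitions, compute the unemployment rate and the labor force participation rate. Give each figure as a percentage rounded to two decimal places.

Employed = 286.05 + 68.17 + 2,114.46 = 2,468.68 thousand (anyone who worked, including part-time for economic reasons, counts as employed).
Unemployed = 50.85 + 20.81 = 71.66 thousand (jobless and actively searching, or on temporary layoff).
Labor force = 2,468.68 + 71.66 = 2,540.34 thousand.
Not in labor force = 684.72 + 27.31 + 234.07 = 946.10 thousand (those not working and not actively searching are outside the labor force — including those who want a job but have given up searching).
Civilian working-age population = 2,540.34 + 946.10 = 3,486.44 thousand.
Unemployment rate = 71.66 / 2,540.34 = 2.82%.
Labor force participation rate = 2,540.34 / 3,486.44 = 72.86%.

Unemployment rate ≈ 2.82%; labor force participation rate ≈ 72.86%.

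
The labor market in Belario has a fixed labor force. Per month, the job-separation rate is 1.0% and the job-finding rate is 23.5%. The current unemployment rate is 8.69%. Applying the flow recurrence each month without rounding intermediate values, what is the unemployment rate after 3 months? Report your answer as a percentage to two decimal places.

With a fixed labor force, u_{t+1} = u_t + s·(1−u_t) − f·u_t = u_t·(1−s−f) + s.
Here 1−s−f = 0.755 and s = 0.010.
u_1 = 0.086900 × 0.755 + 0.010 = 0.075609.
u_2 = 0.075609 × 0.755 + 0.010 = 0.067085.
u_3 = 0.067085 × 0.755 + 0.010 = 0.060649.

Unemployment rate after three months ≈ 6.06%.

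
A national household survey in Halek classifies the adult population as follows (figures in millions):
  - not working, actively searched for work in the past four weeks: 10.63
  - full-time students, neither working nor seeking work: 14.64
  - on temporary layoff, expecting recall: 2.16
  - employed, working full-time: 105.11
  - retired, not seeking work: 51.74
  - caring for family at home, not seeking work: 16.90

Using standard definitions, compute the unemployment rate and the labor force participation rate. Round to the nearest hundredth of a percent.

Unemployment rate ≈ 10.85%; labor force participation rate ≈ 58.60%.

Employed = 105.11 million.
Unemployed = 10.63 + 2.16 = 12.79 million (jobless and actively searching, or on temporary layoff).
Labor force = 105.11 + 12.79 = 117.90 million.
Not in labor force = 14.64 + 51.74 + 16.90 = 83.28 million (those not working and not actively searching are outside the labor force).
Civilian working-age population = 117.90 + 83.28 = 201.18 million.
Unemployment rate = 12.79 / 117.90 = 10.85%.
Labor force participation rate = 117.90 / 201.18 = 58.60%.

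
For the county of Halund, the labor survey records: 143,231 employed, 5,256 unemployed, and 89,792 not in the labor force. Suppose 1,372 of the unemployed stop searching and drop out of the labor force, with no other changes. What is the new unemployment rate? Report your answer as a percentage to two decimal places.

New unemployment rate ≈ 2.64%.

Initially, labor force = 143,231 + 5,256 = 148,487, so u = 5,256/148,487 = 3.54%.
After the change, unemployed and labor force both fall by 1,372 → E = 143,231, U = 3,884, labor force = 147,115.
New unemployment rate = 3,884 / 147,115 = 2.64%.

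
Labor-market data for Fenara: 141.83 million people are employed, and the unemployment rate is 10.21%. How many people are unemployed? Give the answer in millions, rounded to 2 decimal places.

Let U be the number unemployed. The labor force is E + U, and U/(E+U) = 0.1021.
So U = 0.1021 × 141.83 / (1 − 0.1021) = 14.4808 / 0.8979 ≈ 16.13 million.

About 16.13 million are unemployed.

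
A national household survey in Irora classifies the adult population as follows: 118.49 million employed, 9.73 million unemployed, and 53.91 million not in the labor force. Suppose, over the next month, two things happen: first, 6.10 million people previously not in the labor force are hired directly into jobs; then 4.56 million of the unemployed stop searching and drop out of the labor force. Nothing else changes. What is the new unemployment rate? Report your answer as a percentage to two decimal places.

Initially, labor force = 118.49 + 9.73 = 128.22 million, so u = 9.73/128.22 = 7.59%.
After the first change, employed and labor force both rise by 6.10; unemployed unchanged → E = 124.59, U = 9.73, labor force = 134.32 million.
After the second change, unemployed and labor force both fall by 4.56 → E = 124.59, U = 5.17, labor force = 129.76 million.
New unemployment rate = 5.17 / 129.76 = 3.98%.

New unemployment rate ≈ 3.98%.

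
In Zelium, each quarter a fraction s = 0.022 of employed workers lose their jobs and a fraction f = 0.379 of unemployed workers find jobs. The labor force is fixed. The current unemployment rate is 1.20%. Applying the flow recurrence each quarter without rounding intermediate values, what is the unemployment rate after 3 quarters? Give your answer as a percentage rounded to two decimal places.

Unemployment rate after three quarters ≈ 4.57%.

With a fixed labor force, u_{t+1} = u_t + s·(1−u_t) − f·u_t = u_t·(1−s−f) + s.
Here 1−s−f = 0.599 and s = 0.022.
u_1 = 0.012000 × 0.599 + 0.022 = 0.029188.
u_2 = 0.029188 × 0.599 + 0.022 = 0.039484.
u_3 = 0.039484 × 0.599 + 0.022 = 0.045651.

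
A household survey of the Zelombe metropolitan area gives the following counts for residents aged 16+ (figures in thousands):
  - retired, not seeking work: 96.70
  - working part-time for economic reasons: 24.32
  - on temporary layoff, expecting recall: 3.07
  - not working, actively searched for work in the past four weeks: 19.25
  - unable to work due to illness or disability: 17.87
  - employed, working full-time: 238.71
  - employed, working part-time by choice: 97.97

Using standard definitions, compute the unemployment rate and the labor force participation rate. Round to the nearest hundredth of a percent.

Employed = 24.32 + 238.71 + 97.97 = 361.00 thousand (anyone who worked, including part-time for economic reasons, counts as employed).
Unemployed = 3.07 + 19.25 = 22.32 thousand (jobless and actively searching, or on temporary layoff).
Labor force = 361.00 + 22.32 = 383.32 thousand.
Not in labor force = 96.70 + 17.87 = 114.57 thousand (those not working and not actively searching are outside the labor force).
Civilian working-age population = 383.32 + 114.57 = 497.89 thousand.
Unemployment rate = 22.32 / 383.32 = 5.82%.
Labor force participation rate = 383.32 / 497.89 = 76.99%.

Unemployment rate ≈ 5.82%; labor force participation rate ≈ 76.99%.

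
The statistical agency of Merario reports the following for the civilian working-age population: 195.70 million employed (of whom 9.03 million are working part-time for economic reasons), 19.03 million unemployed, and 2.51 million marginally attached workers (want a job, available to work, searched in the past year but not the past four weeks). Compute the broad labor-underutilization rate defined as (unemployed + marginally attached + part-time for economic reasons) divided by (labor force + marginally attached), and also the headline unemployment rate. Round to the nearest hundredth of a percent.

Labor force = 195.70 + 19.03 = 214.73 million.
Numerator = 19.03 + 2.51 + 9.03 = 30.57 million.
Denominator = 214.73 + 2.51 = 217.24 million.
Broad rate = 30.57 / 217.24 = 14.07%.
Headline unemployment rate = 19.03 / 214.73 = 8.86%.

Broad underutilization rate ≈ 14.07%; headline unemployment rate ≈ 8.86%.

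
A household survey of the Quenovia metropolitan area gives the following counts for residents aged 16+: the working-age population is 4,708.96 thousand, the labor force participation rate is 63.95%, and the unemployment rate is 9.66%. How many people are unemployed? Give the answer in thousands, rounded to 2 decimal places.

Labor force = 0.6395 × 4,708.96 = 3,011.38 thousand.
Unemployed = 0.0966 × 3,011.38 ≈ 290.90 thousand.

About 290.90 thousand are unemployed.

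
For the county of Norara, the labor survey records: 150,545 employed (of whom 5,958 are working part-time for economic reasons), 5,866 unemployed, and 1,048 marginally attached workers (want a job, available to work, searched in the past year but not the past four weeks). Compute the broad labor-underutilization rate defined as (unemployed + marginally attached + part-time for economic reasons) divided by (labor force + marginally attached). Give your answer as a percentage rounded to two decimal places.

Labor force = 150,545 + 5,866 = 156,411.
Numerator = 5,866 + 1,048 + 5,958 = 12,872.
Denominator = 156,411 + 1,048 = 157,459.
Broad rate = 12,872 / 157,459 = 8.17%.

Broad underutilization rate ≈ 8.17%.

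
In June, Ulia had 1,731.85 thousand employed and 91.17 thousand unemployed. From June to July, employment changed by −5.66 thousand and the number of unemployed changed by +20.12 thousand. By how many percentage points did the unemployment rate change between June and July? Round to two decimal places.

June: labor force = 1,731.85 + 91.17 = 1,823.02; u = 91.17/1,823.02 = 5.00%.
July: labor force = 1,726.19 + 111.29 = 1,837.48; u = 111.29/1,837.48 = 6.06%.
Change = 6.06% − 5.00% = +1.06 pp.

The unemployment rate changed by +1.06 percentage points.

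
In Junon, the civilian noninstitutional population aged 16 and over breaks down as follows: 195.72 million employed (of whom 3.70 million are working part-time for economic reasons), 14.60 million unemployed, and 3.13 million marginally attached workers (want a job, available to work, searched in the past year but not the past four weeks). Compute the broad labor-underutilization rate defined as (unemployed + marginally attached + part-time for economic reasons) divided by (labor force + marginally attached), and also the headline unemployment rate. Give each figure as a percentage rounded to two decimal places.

Broad underutilization rate ≈ 10.04%; headline unemployment rate ≈ 6.94%.

Labor force = 195.72 + 14.60 = 210.32 million.
Numerator = 14.60 + 3.13 + 3.70 = 21.43 million.
Denominator = 210.32 + 3.13 = 213.45 million.
Broad rate = 21.43 / 213.45 = 10.04%.
Headline unemployment rate = 14.60 / 210.32 = 6.94%.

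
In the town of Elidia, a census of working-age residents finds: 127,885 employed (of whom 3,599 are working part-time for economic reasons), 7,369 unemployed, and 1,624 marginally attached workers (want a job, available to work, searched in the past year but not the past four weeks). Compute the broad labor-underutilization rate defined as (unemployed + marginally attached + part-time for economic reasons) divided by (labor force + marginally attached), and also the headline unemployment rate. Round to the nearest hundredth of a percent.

Labor force = 127,885 + 7,369 = 135,254.
Numerator = 7,369 + 1,624 + 3,599 = 12,592.
Denominator = 135,254 + 1,624 = 136,878.
Broad rate = 12,592 / 136,878 = 9.20%.
Headline unemployment rate = 7,369 / 135,254 = 5.45%.

Broad underutilization rate ≈ 9.20%; headline unemployment rate ≈ 5.45%.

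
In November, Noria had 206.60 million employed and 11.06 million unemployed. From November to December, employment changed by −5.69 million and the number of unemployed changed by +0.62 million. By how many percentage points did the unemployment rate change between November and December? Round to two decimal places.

November: labor force = 206.60 + 11.06 = 217.66; u = 11.06/217.66 = 5.08%.
December: labor force = 200.91 + 11.68 = 212.59; u = 11.68/212.59 = 5.49%.
Change = 5.49% − 5.08% = +0.41 pp.

The unemployment rate changed by +0.41 percentage points.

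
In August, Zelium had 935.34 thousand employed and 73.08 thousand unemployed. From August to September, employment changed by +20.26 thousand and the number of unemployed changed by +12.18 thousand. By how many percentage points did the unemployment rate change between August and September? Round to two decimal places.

The unemployment rate changed by +0.94 percentage points.

August: labor force = 935.34 + 73.08 = 1,008.42; u = 73.08/1,008.42 = 7.25%.
September: labor force = 955.60 + 85.26 = 1,040.86; u = 85.26/1,040.86 = 8.19%.
Change = 8.19% − 7.25% = +0.94 pp.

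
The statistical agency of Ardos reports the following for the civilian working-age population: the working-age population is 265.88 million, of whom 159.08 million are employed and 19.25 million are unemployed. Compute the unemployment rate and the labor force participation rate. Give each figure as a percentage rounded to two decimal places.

Labor force = employed + unemployed = 159.08 + 19.25 = 178.33 million.
Unemployment rate = 19.25 / 178.33 = 10.79%.
Labor force participation rate = 178.33 / 265.88 = 67.07%.

Unemployment rate ≈ 10.79%; labor force participation rate ≈ 67.07%.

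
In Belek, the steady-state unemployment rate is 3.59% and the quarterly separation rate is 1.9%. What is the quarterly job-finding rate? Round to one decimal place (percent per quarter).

Job-finding rate ≈ 51.0% per quarter.

From u* = s/(s+f): f = s·(1−u)/u.
f = 1.9 × (1 − 0.0359) / 0.0359 = 1.8318 / 0.0359 ≈ 51.0% per quarter.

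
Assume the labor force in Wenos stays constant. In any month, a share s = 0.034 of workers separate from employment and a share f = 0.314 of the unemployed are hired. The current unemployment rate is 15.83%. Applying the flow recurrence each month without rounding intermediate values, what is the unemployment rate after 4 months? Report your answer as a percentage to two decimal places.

With a fixed labor force, u_{t+1} = u_t + s·(1−u_t) − f·u_t = u_t·(1−s−f) + s.
Here 1−s−f = 0.652 and s = 0.034.
u_1 = 0.158300 × 0.652 + 0.034 = 0.137212.
u_2 = 0.137212 × 0.652 + 0.034 = 0.123462.
u_3 = 0.123462 × 0.652 + 0.034 = 0.114497.
u_4 = 0.114497 × 0.652 + 0.034 = 0.108652.

Unemployment rate after four months ≈ 10.87%.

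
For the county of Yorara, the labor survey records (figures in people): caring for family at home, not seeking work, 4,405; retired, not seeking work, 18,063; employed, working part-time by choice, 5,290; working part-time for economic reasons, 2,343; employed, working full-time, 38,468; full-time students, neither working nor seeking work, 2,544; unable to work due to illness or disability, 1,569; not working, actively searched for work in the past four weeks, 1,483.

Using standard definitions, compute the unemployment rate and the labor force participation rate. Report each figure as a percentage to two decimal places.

Unemployment rate ≈ 3.12%; labor force participation rate ≈ 64.16%.

Employed = 5,290 + 2,343 + 38,468 = 46,101 (anyone who worked, including part-time for economic reasons, counts as employed).
Unemployed = 1,483.
Labor force = 46,101 + 1,483 = 47,584.
Not in labor force = 4,405 + 18,063 + 2,544 + 1,569 = 26,581 (those not working and not actively searching are outside the labor force).
Civilian working-age population = 47,584 + 26,581 = 74,165.
Unemployment rate = 1,483 / 47,584 = 3.12%.
Labor force participation rate = 47,584 / 74,165 = 64.16%.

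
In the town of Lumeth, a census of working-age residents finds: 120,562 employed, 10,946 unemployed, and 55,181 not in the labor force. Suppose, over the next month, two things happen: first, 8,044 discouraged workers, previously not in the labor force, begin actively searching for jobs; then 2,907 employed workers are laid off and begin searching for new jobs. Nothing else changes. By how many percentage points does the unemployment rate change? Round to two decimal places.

The unemployment rate changes by +7.37 percentage points.

Initially, labor force = 120,562 + 10,946 = 131,508, so u = 10,946/131,508 = 8.32%.
After the first change, unemployed and labor force both rise by 8,044 → E = 120,562, U = 18,990, labor force = 139,552.
After the second change, employed falls and unemployed rises by 2,907; labor force unchanged → E = 117,655, U = 21,897, labor force = 139,552.
New unemployment rate = 21,897 / 139,552 = 15.69%.
Change = 15.69% − 8.32% = +7.37 percentage points.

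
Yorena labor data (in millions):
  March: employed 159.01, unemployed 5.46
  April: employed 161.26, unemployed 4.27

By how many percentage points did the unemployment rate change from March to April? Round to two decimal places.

The unemployment rate changed by −0.74 percentage points.

March: labor force = 159.01 + 5.46 = 164.47; u = 5.46/164.47 = 3.32%.
April: labor force = 161.26 + 4.27 = 165.53; u = 4.27/165.53 = 2.58%.
Change = 2.58% − 3.32% = −0.74 pp.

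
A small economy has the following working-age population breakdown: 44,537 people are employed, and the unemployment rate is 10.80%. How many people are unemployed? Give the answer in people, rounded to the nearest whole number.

About 5,392 are unemployed.

Let U be the number unemployed. The labor force is E + U, and U/(E+U) = 0.1080.
So U = 0.1080 × 44,537 / (1 − 0.1080) = 4810.00 / 0.8920 ≈ 5,392.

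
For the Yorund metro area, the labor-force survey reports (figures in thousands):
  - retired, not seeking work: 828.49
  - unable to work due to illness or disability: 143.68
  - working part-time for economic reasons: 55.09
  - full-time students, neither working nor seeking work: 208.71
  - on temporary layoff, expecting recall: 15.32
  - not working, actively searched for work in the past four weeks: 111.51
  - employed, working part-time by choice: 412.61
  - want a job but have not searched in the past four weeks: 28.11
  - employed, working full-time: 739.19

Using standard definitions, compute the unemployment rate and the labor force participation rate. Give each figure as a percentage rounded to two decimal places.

Unemployment rate ≈ 9.51%; labor force participation rate ≈ 52.45%.

Employed = 55.09 + 412.61 + 739.19 = 1,206.89 thousand (anyone who worked, including part-time for economic reasons, counts as employed).
Unemployed = 15.32 + 111.51 = 126.83 thousand (jobless and actively searching, or on temporary layoff).
Labor force = 1,206.89 + 126.83 = 1,333.72 thousand.
Not in labor force = 828.49 + 143.68 + 208.71 + 28.11 = 1,208.99 thousand (those not working and not actively searching are outside the labor force — including those who want a job but have given up searching).
Civilian working-age population = 1,333.72 + 1,208.99 = 2,542.71 thousand.
Unemployment rate = 126.83 / 1,333.72 = 9.51%.
Labor force participation rate = 1,333.72 / 2,542.71 = 52.45%.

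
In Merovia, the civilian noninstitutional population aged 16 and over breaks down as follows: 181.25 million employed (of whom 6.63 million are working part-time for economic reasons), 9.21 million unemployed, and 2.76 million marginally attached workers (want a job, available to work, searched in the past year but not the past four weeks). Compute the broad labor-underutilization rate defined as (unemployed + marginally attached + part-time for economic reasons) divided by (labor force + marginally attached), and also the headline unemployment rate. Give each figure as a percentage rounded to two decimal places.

Broad underutilization rate ≈ 9.63%; headline unemployment rate ≈ 4.84%.

Labor force = 181.25 + 9.21 = 190.46 million.
Numerator = 9.21 + 2.76 + 6.63 = 18.60 million.
Denominator = 190.46 + 2.76 = 193.22 million.
Broad rate = 18.60 / 193.22 = 9.63%.
Headline unemployment rate = 9.21 / 190.46 = 4.84%.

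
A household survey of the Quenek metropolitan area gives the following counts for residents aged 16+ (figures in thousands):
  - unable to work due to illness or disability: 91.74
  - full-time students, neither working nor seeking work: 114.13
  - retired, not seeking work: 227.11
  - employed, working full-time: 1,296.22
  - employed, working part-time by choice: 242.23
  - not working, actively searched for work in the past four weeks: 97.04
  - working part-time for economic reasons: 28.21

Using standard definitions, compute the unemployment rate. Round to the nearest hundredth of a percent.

Unemployment rate ≈ 5.83%.

Employed = 1,296.22 + 242.23 + 28.21 = 1,566.66 thousand (anyone who worked, including part-time for economic reasons, counts as employed).
Unemployed = 97.04 thousand.
Labor force = 1,566.66 + 97.04 = 1,663.70 thousand.
Unemployment rate = 97.04 / 1,663.70 = 5.83%.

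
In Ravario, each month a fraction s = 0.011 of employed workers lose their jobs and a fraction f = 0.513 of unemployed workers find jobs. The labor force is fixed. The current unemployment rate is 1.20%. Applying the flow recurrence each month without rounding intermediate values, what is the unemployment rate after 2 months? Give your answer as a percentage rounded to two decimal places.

With a fixed labor force, u_{t+1} = u_t + s·(1−u_t) − f·u_t = u_t·(1−s−f) + s.
Here 1−s−f = 0.476 and s = 0.011.
u_1 = 0.012000 × 0.476 + 0.011 = 0.016712.
u_2 = 0.016712 × 0.476 + 0.011 = 0.018955.

Unemployment rate after two months ≈ 1.90%.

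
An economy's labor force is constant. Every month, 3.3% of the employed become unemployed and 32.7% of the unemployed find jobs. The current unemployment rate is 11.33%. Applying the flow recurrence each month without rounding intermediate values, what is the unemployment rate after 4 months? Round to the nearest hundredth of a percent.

Unemployment rate after four months ≈ 9.53%.

With a fixed labor force, u_{t+1} = u_t + s·(1−u_t) − f·u_t = u_t·(1−s−f) + s.
Here 1−s−f = 0.640 and s = 0.033.
u_1 = 0.113300 × 0.640 + 0.033 = 0.105512.
u_2 = 0.105512 × 0.640 + 0.033 = 0.100528.
u_3 = 0.100528 × 0.640 + 0.033 = 0.097338.
u_4 = 0.097338 × 0.640 + 0.033 = 0.095296.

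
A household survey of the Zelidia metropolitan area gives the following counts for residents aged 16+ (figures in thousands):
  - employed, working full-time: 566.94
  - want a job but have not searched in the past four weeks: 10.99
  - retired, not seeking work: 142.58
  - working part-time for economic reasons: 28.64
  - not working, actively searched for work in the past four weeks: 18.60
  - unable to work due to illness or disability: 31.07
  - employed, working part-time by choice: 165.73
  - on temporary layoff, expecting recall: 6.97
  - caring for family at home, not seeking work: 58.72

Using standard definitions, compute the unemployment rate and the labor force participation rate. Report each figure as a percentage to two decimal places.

Unemployment rate ≈ 3.25%; labor force participation rate ≈ 76.38%.

Employed = 566.94 + 28.64 + 165.73 = 761.31 thousand (anyone who worked, including part-time for economic reasons, counts as employed).
Unemployed = 18.60 + 6.97 = 25.57 thousand (jobless and actively searching, or on temporary layoff).
Labor force = 761.31 + 25.57 = 786.88 thousand.
Not in labor force = 10.99 + 142.58 + 31.07 + 58.72 = 243.36 thousand (those not working and not actively searching are outside the labor force — including those who want a job but have given up searching).
Civilian working-age population = 786.88 + 243.36 = 1,030.24 thousand.
Unemployment rate = 25.57 / 786.88 = 3.25%.
Labor force participation rate = 786.88 / 1,030.24 = 76.38%.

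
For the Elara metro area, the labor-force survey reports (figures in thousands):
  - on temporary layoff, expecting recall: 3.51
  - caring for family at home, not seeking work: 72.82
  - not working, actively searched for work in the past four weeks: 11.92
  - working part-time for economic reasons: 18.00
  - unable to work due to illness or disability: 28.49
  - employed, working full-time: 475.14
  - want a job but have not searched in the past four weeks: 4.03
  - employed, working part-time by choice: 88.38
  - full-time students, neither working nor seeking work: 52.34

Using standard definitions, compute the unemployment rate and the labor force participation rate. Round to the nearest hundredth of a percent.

Employed = 18.00 + 475.14 + 88.38 = 581.52 thousand (anyone who worked, including part-time for economic reasons, counts as employed).
Unemployed = 3.51 + 11.92 = 15.43 thousand (jobless and actively searching, or on temporary layoff).
Labor force = 581.52 + 15.43 = 596.95 thousand.
Not in labor force = 72.82 + 28.49 + 4.03 + 52.34 = 157.68 thousand (those not working and not actively searching are outside the labor force — including those who want a job but have given up searching).
Civilian working-age population = 596.95 + 157.68 = 754.63 thousand.
Unemployment rate = 15.43 / 596.95 = 2.58%.
Labor force participation rate = 596.95 / 754.63 = 79.10%.

Unemployment rate ≈ 2.58%; labor force participation rate ≈ 79.10%.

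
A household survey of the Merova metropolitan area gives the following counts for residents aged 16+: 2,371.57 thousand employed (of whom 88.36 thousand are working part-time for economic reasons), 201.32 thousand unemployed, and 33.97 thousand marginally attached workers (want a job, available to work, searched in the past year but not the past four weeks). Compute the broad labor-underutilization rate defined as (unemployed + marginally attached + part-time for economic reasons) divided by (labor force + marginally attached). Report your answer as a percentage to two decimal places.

Broad underutilization rate ≈ 12.42%.

Labor force = 2,371.57 + 201.32 = 2,572.89 thousand.
Numerator = 201.32 + 33.97 + 88.36 = 323.65 thousand.
Denominator = 2,572.89 + 33.97 = 2,606.86 thousand.
Broad rate = 323.65 / 2,606.86 = 12.42%.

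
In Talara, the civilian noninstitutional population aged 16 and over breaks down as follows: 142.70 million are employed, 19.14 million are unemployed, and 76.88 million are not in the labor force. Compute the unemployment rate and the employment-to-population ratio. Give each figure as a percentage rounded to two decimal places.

Unemployment rate ≈ 11.83%; employment-population ratio ≈ 59.78%.

Labor force = employed + unemployed = 142.70 + 19.14 = 161.84 million.
Working-age population = 161.84 + 76.88 = 238.72 million.
Unemployment rate = 19.14 / 161.84 = 11.83%.
Employment-population ratio = 142.70 / 238.72 = 59.78%.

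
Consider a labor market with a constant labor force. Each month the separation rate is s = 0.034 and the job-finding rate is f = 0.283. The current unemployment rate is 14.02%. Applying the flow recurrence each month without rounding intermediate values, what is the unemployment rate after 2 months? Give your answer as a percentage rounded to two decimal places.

Unemployment rate after two months ≈ 12.26%.

With a fixed labor force, u_{t+1} = u_t + s·(1−u_t) − f·u_t = u_t·(1−s−f) + s.
Here 1−s−f = 0.683 and s = 0.034.
u_1 = 0.140200 × 0.683 + 0.034 = 0.129757.
u_2 = 0.129757 × 0.683 + 0.034 = 0.122624.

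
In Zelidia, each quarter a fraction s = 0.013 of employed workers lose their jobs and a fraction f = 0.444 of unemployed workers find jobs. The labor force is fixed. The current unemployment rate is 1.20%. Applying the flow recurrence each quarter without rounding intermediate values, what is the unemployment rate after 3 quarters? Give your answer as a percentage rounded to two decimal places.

With a fixed labor force, u_{t+1} = u_t + s·(1−u_t) − f·u_t = u_t·(1−s−f) + s.
Here 1−s−f = 0.543 and s = 0.013.
u_1 = 0.012000 × 0.543 + 0.013 = 0.019516.
u_2 = 0.019516 × 0.543 + 0.013 = 0.023597.
u_3 = 0.023597 × 0.543 + 0.013 = 0.025813.

Unemployment rate after three quarters ≈ 2.58%.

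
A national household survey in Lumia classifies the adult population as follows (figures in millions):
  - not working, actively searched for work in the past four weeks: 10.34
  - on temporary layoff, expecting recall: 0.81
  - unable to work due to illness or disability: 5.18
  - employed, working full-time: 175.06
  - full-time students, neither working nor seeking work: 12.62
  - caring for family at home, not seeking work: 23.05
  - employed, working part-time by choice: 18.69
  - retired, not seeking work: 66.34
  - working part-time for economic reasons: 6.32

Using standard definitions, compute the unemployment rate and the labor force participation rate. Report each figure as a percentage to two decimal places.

Employed = 175.06 + 18.69 + 6.32 = 200.07 million (anyone who worked, including part-time for economic reasons, counts as employed).
Unemployed = 10.34 + 0.81 = 11.15 million (jobless and actively searching, or on temporary layoff).
Labor force = 200.07 + 11.15 = 211.22 million.
Not in labor force = 5.18 + 12.62 + 23.05 + 66.34 = 107.19 million (those not working and not actively searching are outside the labor force).
Civilian working-age population = 211.22 + 107.19 = 318.41 million.
Unemployment rate = 11.15 / 211.22 = 5.28%.
Labor force participation rate = 211.22 / 318.41 = 66.34%.

Unemployment rate ≈ 5.28%; labor force participation rate ≈ 66.34%.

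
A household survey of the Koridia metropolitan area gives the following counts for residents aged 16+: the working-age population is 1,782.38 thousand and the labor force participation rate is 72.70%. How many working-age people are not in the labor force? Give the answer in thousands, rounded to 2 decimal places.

About 486.59 thousand are not in the labor force.

Share not in the labor force = 1 − 0.7270 = 0.2730.
Not in labor force = 0.2730 × 1,782.38 ≈ 486.59 thousand.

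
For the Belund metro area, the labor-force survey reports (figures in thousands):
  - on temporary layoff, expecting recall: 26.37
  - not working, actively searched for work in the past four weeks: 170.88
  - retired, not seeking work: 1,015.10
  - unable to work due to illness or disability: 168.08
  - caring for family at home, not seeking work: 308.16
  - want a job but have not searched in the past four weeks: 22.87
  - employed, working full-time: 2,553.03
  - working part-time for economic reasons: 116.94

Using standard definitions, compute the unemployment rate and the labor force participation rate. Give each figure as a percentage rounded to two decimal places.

Employed = 2,553.03 + 116.94 = 2,669.97 thousand (anyone who worked, including part-time for economic reasons, counts as employed).
Unemployed = 26.37 + 170.88 = 197.25 thousand (jobless and actively searching, or on temporary layoff).
Labor force = 2,669.97 + 197.25 = 2,867.22 thousand.
Not in labor force = 1,015.10 + 168.08 + 308.16 + 22.87 = 1,514.21 thousand (those not working and not actively searching are outside the labor force — including those who want a job but have given up searching).
Civilian working-age population = 2,867.22 + 1,514.21 = 4,381.43 thousand.
Unemployment rate = 197.25 / 2,867.22 = 6.88%.
Labor force participation rate = 2,867.22 / 4,381.43 = 65.44%.

Unemployment rate ≈ 6.88%; labor force participation rate ≈ 65.44%.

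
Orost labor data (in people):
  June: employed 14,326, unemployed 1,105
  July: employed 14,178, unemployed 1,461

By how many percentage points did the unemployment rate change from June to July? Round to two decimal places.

The unemployment rate changed by +2.18 percentage points.

June: labor force = 14,326 + 1,105 = 15,431; u = 1,105/15,431 = 7.16%.
July: labor force = 14,178 + 1,461 = 15,639; u = 1,461/15,639 = 9.34%.
Change = 9.34% − 7.16% = +2.18 pp.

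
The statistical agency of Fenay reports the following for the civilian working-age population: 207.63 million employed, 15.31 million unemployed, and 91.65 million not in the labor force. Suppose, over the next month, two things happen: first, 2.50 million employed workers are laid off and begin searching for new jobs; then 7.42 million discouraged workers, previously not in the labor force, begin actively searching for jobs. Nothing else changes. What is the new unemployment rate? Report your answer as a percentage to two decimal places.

Initially, labor force = 207.63 + 15.31 = 222.94 million, so u = 15.31/222.94 = 6.87%.
After the first change, employed falls and unemployed rises by 2.50; labor force unchanged → E = 205.13, U = 17.81, labor force = 222.94 million.
After the second change, unemployed and labor force both rise by 7.42 → E = 205.13, U = 25.23, labor force = 230.36 million.
New unemployment rate = 25.23 / 230.36 = 10.95%.

New unemployment rate ≈ 10.95%.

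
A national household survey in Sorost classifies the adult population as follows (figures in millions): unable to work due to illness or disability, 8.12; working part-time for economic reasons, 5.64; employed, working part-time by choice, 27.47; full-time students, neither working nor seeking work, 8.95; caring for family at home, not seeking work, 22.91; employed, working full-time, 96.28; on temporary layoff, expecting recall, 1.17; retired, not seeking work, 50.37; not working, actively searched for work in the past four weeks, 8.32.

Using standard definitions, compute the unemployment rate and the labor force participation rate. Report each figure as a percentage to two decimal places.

Employed = 5.64 + 27.47 + 96.28 = 129.39 million (anyone who worked, including part-time for economic reasons, counts as employed).
Unemployed = 1.17 + 8.32 = 9.49 million (jobless and actively searching, or on temporary layoff).
Labor force = 129.39 + 9.49 = 138.88 million.
Not in labor force = 8.12 + 8.95 + 22.91 + 50.37 = 90.35 million (those not working and not actively searching are outside the labor force).
Civilian working-age population = 138.88 + 90.35 = 229.23 million.
Unemployment rate = 9.49 / 138.88 = 6.83%.
Labor force participation rate = 138.88 / 229.23 = 60.59%.

Unemployment rate ≈ 6.83%; labor force participation rate ≈ 60.59%.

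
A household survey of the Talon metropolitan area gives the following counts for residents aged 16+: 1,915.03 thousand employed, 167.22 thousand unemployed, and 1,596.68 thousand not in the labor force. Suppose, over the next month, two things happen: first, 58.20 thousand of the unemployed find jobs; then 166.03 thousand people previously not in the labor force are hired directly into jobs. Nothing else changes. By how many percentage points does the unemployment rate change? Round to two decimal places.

The unemployment rate changes by −3.18 percentage points.

Initially, labor force = 1,915.03 + 167.22 = 2,082.25 thousand, so u = 167.22/2,082.25 = 8.03%.
After the first change, unemployed falls and employed rises by 58.20; labor force unchanged → E = 1,973.23, U = 109.02, labor force = 2,082.25 thousand.
After the second change, employed and labor force both rise by 166.03; unemployed unchanged → E = 2,139.26, U = 109.02, labor force = 2,248.28 thousand.
New unemployment rate = 109.02 / 2,248.28 = 4.85%.
Change = 4.85% − 8.03% = −3.18 percentage points.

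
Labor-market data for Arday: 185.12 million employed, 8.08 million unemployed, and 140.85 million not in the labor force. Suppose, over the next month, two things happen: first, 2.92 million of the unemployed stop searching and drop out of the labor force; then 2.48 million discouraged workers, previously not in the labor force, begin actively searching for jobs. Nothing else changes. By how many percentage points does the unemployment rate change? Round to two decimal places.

Initially, labor force = 185.12 + 8.08 = 193.20 million, so u = 8.08/193.20 = 4.18%.
After the first change, unemployed and labor force both fall by 2.92 → E = 185.12, U = 5.16, labor force = 190.28 million.
After the second change, unemployed and labor force both rise by 2.48 → E = 185.12, U = 7.64, labor force = 192.76 million.
New unemployment rate = 7.64 / 192.76 = 3.96%.
Change = 3.96% − 4.18% = −0.22 percentage points.

The unemployment rate changes by −0.22 percentage points.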